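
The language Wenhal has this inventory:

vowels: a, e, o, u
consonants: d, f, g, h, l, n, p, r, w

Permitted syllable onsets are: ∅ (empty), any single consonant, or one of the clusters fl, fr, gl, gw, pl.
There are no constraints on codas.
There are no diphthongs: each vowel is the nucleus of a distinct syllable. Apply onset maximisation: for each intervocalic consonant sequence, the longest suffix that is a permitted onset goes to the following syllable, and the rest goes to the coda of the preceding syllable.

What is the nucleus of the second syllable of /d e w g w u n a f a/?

Nuclei (vowels): e, u, a, a → 4 syllables.
The second nucleus (vowel 2 from the left) is /u/.

u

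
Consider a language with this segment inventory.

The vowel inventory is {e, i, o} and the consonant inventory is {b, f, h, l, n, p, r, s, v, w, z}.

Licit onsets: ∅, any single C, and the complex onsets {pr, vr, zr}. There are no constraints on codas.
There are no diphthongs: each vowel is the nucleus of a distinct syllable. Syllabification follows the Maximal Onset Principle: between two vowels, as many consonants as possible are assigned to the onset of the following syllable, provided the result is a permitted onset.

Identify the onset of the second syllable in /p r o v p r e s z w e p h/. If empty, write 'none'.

Nuclei (vowels): o, e, e → 3 syllables.
Between /o/ (V1) and /e/ (V2): /vpr/ splits as /v/ + /pr/ (/pr/ is the longest suffix that is a licit onset).
Between /e/ (V2) and /e/ (V3): /szw/; trying suffixes from longest down, /w/ is the first permitted one, so coda /sz/ | onset /w/.
Syllabification: prov.presz.weph.
Syllable 2 is /presz/: onset /pr/, nucleus /e/, coda /sz/.

pr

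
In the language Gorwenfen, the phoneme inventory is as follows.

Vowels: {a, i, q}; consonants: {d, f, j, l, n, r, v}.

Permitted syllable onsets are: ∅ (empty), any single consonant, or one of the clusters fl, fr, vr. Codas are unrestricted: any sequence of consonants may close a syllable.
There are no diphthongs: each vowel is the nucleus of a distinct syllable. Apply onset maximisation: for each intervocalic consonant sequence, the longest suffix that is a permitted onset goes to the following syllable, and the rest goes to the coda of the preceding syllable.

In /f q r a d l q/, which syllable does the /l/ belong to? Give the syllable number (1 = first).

Nuclei (vowels): q, a, q → 3 syllables.
/q…a/ gap (V1→V2): /r/ is a single consonant, so it becomes the next onset.
/a…q/ gap (V2→V3): cluster /dl/ — the longest permitted-onset suffix is /l/; onset = /l/, preceding coda = /d/.
Syllabification: fq.rad.lq.
The /l/ is in the onset of syllable 3 (/lq/).

3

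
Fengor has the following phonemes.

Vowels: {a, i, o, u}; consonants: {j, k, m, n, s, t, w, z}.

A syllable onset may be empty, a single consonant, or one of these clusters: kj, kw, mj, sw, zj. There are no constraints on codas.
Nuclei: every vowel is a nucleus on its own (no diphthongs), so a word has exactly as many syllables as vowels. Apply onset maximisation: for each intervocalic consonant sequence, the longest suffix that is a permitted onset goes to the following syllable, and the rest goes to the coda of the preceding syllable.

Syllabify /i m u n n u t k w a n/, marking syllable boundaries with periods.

i.mun.nut.kwan

Vowels present: i, u, u, a; each is a nucleus, giving 4 syllables.
/i…u/ gap (V1→V2): /m/ is a single consonant, so it becomes the next onset.
/u…u/ gap (V2→V3): cluster /nn/ — the longest permitted-onset suffix is /n/; onset = /n/, preceding coda = /n/.
/u…a/ gap (V3→V4): /tkw/; trying suffixes from longest down, /kw/ is the first permitted one, so coda /t/ | onset /kw/.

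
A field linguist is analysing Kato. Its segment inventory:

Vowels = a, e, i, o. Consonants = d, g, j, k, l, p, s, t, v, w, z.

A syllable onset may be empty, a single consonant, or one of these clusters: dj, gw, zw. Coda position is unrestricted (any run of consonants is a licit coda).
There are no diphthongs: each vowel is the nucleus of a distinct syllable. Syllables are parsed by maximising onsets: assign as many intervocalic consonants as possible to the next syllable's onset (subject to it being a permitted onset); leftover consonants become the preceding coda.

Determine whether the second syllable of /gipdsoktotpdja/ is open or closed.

closed

Nuclei (vowels): i, o, o, a → 4 syllables.
σ1/σ2 boundary: /pds/ splits as /pd/ + /s/ (/s/ is the longest suffix that is a licit onset).
σ2/σ3 boundary: cluster /kt/ — the longest permitted-onset suffix is /t/; onset = /t/, preceding coda = /k/.
σ3/σ4 boundary: /tpdj/ splits as /tp/ + /dj/ (/dj/ is the longest suffix that is a licit onset).
Syllabification: gipd.sok.totp.dja.
Syllable 2 is /sok/ with coda /k/, so it is closed.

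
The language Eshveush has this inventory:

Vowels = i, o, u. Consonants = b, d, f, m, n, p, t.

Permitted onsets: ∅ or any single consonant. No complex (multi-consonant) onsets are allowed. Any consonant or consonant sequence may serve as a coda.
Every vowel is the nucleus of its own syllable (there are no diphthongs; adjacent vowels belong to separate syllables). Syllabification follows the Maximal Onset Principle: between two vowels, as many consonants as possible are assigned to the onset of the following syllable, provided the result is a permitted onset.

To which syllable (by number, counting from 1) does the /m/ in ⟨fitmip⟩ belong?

The vowels are i, i — 2 nuclei, so 2 syllables.
/i…i/ gap (V1→V2): /tm/ splits as /t/ + /m/ (/m/ is the longest suffix that is a licit onset).
Result: fit.mip.
The /m/ is in the onset of syllable 2 (/mip/).

2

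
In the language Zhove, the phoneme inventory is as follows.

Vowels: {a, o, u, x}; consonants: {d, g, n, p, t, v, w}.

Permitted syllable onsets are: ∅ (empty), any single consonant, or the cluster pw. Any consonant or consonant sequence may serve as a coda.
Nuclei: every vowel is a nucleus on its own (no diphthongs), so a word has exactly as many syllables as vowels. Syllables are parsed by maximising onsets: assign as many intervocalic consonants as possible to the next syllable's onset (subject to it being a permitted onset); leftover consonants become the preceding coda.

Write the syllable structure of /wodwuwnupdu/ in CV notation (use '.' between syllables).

Vowels present: o, u, u, u; each is a nucleus, giving 4 syllables.
σ1/σ2 boundary: /dw/; trying suffixes from longest down, /w/ is the first permitted one, so coda /d/ | onset /w/.
σ2/σ3 boundary: cluster /wn/ — the longest permitted-onset suffix is /n/; onset = /n/, preceding coda = /w/.
σ3/σ4 boundary: /pd/ splits as /p/ + /d/ (/d/ is the longest suffix that is a licit onset).
Result: wod.wuw.nup.du.
Mapping each syllable to C/V: /wod/ → CVC, /wuw/ → CVC, /nup/ → CVC, /du/ → CV.

CVC.CVC.CVC.CV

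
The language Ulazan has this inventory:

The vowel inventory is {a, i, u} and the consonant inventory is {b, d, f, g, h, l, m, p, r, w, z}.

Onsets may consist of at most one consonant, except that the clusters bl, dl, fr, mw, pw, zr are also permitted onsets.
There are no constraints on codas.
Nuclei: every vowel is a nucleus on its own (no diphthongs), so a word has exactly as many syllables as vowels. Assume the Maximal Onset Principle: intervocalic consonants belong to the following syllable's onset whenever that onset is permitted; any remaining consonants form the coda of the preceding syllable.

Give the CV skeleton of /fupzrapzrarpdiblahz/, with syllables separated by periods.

Nuclei (vowels): u, a, a, i, a → 5 syllables.
/u…a/ gap (V1→V2): /pzr/ splits as /p/ + /zr/ (/zr/ is the longest suffix that is a licit onset).
/a…a/ gap (V2→V3): /pzr/; trying suffixes from longest down, /zr/ is the first permitted one, so coda /p/ | onset /zr/.
/a…i/ gap (V3→V4): /rpd/ splits as /rp/ + /d/ (/d/ is the longest suffix that is a licit onset).
/i…a/ gap (V4→V5): /bl/ is a licit onset in full, so it all attaches to the next syllable.
Result: fup.zrap.zrarp.di.blahz.
Mapping each syllable to C/V: /fup/ → CVC, /zrap/ → CCVC, /zrarp/ → CCVCC, /di/ → CV, /blahz/ → CCVCC.

CVC.CCVC.CCVCC.CV.CCVCC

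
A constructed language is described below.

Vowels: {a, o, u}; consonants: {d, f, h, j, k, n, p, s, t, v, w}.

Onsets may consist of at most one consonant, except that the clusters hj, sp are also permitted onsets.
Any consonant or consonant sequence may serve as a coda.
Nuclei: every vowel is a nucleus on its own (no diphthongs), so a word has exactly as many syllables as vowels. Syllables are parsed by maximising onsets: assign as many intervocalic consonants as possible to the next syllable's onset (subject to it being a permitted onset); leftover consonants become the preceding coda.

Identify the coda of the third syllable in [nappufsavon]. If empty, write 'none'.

Vowels present: a, u, a, o; each is a nucleus, giving 4 syllables.
σ1/σ2 boundary: cluster /pp/ — the longest permitted-onset suffix is /p/; onset = /p/, preceding coda = /p/.
σ2/σ3 boundary: cluster /fs/ — the longest permitted-onset suffix is /s/; onset = /s/, preceding coda = /f/.
σ3/σ4 boundary: /v/ is a single consonant, so it becomes the next onset.
So the parse is nap.puf.sa.von.
Syllable 3 is /sa/: onset /s/, nucleus /a/, coda ∅.

none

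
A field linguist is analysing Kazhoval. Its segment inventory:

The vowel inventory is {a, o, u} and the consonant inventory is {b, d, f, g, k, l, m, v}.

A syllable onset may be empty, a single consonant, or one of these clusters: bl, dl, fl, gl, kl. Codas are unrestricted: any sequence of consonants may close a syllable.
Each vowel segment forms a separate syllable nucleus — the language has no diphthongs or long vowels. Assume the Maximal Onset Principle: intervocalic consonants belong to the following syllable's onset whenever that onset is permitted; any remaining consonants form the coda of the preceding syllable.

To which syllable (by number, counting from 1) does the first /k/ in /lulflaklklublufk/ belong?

Vowels present: u, a, u, u; each is a nucleus, giving 4 syllables.
Between /u/ (V1) and /a/ (V2): /lfl/ — longest licit onset from the right is /fl/, leaving /l/ as coda.
Between /a/ (V2) and /u/ (V3): /klkl/; trying suffixes from longest down, /kl/ is the first permitted one, so coda /kl/ | onset /kl/.
Between /u/ (V3) and /u/ (V4): cluster /bl/ — /bl/ is itself a permitted onset, so the whole cluster goes right; preceding coda = ∅.
So the parse is lul.flakl.klu.blufk.
The first /k/ is in the coda of syllable 2 (/flakl/).

2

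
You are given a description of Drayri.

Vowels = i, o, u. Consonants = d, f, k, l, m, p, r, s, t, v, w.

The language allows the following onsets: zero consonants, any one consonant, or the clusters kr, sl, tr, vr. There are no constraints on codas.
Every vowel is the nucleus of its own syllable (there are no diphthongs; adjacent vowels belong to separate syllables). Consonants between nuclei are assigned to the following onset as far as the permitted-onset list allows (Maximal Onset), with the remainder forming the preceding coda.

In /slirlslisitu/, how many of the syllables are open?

3

Vowels present: i, i, i, u; each is a nucleus, giving 4 syllables.
V1 /i/ – V2 /i/: /rlsl/; trying suffixes from longest down, /sl/ is the first permitted one, so coda /rl/ | onset /sl/.
V2 /i/ – V3 /i/: just /s/ — single C goes to the following onset.
V3 /i/ – V4 /u/: just /t/ — single C goes to the following onset.
Syllabification: slirl.sli.si.tu.
Classifying each syllable: /slirl/ (closed), /sli/ (open), /si/ (open), /tu/ (open).
Open syllables: 3.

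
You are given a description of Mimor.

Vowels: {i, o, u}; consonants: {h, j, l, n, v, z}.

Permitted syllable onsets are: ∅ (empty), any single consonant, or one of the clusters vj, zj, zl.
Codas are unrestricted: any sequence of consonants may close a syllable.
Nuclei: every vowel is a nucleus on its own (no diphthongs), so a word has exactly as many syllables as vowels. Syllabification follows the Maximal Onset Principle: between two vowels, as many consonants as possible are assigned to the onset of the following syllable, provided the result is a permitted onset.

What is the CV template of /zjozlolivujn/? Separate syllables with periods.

Nuclei (vowels): o, o, i, u → 4 syllables.
σ1/σ2 boundary: /zl/ is a licit onset in full, so it all attaches to the next syllable.
σ2/σ3 boundary: just /l/ — single C goes to the following onset.
σ3/σ4 boundary: just /v/ — single C goes to the following onset.
So the parse is zjo.zlo.li.vujn.
Mapping each syllable to C/V: /zjo/ → CCV, /zlo/ → CCV, /li/ → CV, /vujn/ → CVCC.

CCV.CCV.CV.CVCC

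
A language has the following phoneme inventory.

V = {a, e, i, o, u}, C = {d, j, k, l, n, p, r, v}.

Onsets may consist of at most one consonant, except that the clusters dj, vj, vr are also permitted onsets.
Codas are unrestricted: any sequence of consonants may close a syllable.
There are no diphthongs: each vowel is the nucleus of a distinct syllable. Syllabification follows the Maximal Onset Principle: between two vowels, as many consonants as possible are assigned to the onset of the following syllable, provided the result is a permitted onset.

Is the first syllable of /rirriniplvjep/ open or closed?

Vowels present: i, i, i, e; each is a nucleus, giving 4 syllables.
Between /i/ (V1) and /i/ (V2): /rr/ — longest licit onset from the right is /r/, leaving /r/ as coda.
Between /i/ (V2) and /i/ (V3): just /n/ — single C goes to the following onset.
Between /i/ (V3) and /e/ (V4): cluster /plvj/ — the longest permitted-onset suffix is /vj/; onset = /vj/, preceding coda = /pl/.
So the parse is rir.ri.nipl.vjep.
Syllable 1 is /rir/ with coda /r/, so it is closed.

closed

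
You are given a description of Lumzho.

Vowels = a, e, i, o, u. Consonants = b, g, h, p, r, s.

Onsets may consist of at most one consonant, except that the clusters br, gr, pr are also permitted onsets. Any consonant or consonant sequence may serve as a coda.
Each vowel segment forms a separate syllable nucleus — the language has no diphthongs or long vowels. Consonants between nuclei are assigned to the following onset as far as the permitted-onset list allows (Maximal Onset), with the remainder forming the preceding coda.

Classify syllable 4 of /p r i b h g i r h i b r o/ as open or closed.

open

The vowels are i, i, i, o — 4 nuclei, so 4 syllables.
σ1/σ2 boundary: cluster /bhg/ — the longest permitted-onset suffix is /g/; onset = /g/, preceding coda = /bh/.
σ2/σ3 boundary: /rh/ splits as /r/ + /h/ (/h/ is the longest suffix that is a licit onset).
σ3/σ4 boundary: /br/ is a licit onset in full, so it all attaches to the next syllable.
Syllabification: pribh.gir.hi.bro.
Syllable 4 is /bro/; it ends in its nucleus with no coda, so it is open.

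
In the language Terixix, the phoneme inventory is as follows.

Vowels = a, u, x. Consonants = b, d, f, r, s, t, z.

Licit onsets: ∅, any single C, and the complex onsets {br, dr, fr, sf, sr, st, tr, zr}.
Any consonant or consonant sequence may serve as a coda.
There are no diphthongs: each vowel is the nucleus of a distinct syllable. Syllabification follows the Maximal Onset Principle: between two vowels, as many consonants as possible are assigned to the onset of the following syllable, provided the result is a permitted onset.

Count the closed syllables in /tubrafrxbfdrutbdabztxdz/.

The vowels are u, a, x, u, a, x — 6 nuclei, so 6 syllables.
/u…a/ gap (V1→V2): /br/ — entire cluster is a permitted onset → onset /br/, coda ∅.
/a…x/ gap (V2→V3): /fr/ is a licit onset in full, so it all attaches to the next syllable.
/x…u/ gap (V3→V4): /bfdr/; trying suffixes from longest down, /dr/ is the first permitted one, so coda /bf/ | onset /dr/.
/u…a/ gap (V4→V5): /tbd/ splits as /tb/ + /d/ (/d/ is the longest suffix that is a licit onset).
/a…x/ gap (V5→V6): /bzt/ — longest licit onset from the right is /t/, leaving /bz/ as coda.
Syllabification: tu.bra.frxbf.drutb.dabz.txdz.
Classifying each syllable: /tu/ (open), /bra/ (open), /frxbf/ (closed), /drutb/ (closed), /dabz/ (closed), /txdz/ (closed).
Closed syllables: 4.

4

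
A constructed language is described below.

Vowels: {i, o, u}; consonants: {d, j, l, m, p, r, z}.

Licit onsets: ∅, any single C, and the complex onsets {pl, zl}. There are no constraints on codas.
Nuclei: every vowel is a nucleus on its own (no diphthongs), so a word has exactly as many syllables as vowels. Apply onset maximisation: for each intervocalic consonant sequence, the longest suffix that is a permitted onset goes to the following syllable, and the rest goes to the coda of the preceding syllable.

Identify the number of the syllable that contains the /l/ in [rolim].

The vowels are o, i — 2 nuclei, so 2 syllables.
Between /o/ (V1) and /i/ (V2): /l/ is a single consonant, so it becomes the next onset.
Putting it together: ro.lim.
The /l/ is in the onset of syllable 2 (/lim/).

2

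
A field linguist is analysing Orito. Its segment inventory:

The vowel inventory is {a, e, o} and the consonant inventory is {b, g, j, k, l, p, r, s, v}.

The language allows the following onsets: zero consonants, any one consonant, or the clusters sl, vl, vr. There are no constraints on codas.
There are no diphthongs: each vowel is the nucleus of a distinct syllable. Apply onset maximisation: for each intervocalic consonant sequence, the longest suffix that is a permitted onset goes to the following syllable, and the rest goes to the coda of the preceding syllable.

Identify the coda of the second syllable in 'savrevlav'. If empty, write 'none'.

Vowels present: a, e, a; each is a nucleus, giving 3 syllables.
σ1/σ2 boundary: cluster /vr/ — /vr/ is itself a permitted onset, so the whole cluster goes right; preceding coda = ∅.
σ2/σ3 boundary: /vl/ — entire cluster is a permitted onset → onset /vl/, coda ∅.
Putting it together: sa.vre.vlav.
Syllable 2 is /vre/: onset /vr/, nucleus /e/, coda ∅.

none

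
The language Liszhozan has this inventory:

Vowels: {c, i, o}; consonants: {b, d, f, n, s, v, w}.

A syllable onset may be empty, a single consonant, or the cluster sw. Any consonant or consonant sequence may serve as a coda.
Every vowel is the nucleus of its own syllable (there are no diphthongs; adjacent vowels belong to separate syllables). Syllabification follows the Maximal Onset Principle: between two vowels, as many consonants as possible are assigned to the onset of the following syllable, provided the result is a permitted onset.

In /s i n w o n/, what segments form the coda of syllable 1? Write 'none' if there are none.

The vowels are i, o — 2 nuclei, so 2 syllables.
Between /i/ (V1) and /o/ (V2): /nw/ — longest licit onset from the right is /w/, leaving /n/ as coda.
So the parse is sin.won.
Syllable 1 is /sin/: onset /s/, nucleus /i/, coda /n/.

n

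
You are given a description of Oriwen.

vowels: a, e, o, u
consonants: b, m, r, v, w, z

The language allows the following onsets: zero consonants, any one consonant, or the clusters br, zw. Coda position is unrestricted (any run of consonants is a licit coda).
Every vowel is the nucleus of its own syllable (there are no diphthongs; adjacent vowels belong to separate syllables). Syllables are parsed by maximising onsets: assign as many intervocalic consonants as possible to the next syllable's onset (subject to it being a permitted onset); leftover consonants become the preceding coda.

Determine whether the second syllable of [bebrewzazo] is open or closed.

closed

The vowels are e, e, a, o — 4 nuclei, so 4 syllables.
σ1/σ2 boundary: /br/ is a licit onset in full, so it all attaches to the next syllable.
σ2/σ3 boundary: /wz/; trying suffixes from longest down, /z/ is the first permitted one, so coda /w/ | onset /z/.
σ3/σ4 boundary: /z/ is a single consonant, so it becomes the next onset.
Putting it together: be.brew.za.zo.
Syllable 2 is /brew/ with coda /w/, so it is closed.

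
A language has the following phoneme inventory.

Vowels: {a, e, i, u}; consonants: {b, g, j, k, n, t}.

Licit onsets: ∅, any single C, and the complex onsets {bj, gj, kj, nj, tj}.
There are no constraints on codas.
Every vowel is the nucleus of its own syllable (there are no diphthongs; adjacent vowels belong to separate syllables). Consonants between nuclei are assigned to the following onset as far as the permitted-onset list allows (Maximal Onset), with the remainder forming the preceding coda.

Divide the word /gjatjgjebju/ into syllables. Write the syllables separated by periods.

Nuclei (vowels): a, e, u → 3 syllables.
V1 /a/ – V2 /e/: cluster /tjgj/ — the longest permitted-onset suffix is /gj/; onset = /gj/, preceding coda = /tj/.
V2 /e/ – V3 /u/: /bj/ is a licit onset in full, so it all attaches to the next syllable.

gjatj.gje.bju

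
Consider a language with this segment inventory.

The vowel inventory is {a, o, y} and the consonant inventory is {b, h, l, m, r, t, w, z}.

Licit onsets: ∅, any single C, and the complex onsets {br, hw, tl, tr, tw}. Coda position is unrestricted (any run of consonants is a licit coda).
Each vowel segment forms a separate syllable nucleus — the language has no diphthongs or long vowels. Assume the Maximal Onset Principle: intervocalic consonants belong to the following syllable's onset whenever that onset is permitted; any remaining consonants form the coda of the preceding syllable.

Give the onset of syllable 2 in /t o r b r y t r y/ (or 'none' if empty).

br

Vowels present: o, y, y; each is a nucleus, giving 3 syllables.
V1 /o/ – V2 /y/: /rbr/ splits as /r/ + /br/ (/br/ is the longest suffix that is a licit onset).
V2 /y/ – V3 /y/: cluster /tr/ — /tr/ is itself a permitted onset, so the whole cluster goes right; preceding coda = ∅.
So the parse is tor.bry.try.
Syllable 2 is /bry/: onset /br/, nucleus /y/, coda ∅.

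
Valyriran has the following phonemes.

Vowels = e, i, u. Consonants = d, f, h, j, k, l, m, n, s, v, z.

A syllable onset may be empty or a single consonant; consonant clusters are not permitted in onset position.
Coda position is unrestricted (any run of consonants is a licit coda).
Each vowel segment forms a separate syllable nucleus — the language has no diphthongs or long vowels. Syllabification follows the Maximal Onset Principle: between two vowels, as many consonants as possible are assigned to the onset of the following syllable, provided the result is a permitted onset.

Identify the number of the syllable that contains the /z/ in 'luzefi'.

Vowels present: u, e, i; each is a nucleus, giving 3 syllables.
/u…e/ gap (V1→V2): /z/ → onset of the next syllable (single consonants are always licit onsets).
/e…i/ gap (V2→V3): just /f/ — single C goes to the following onset.
So the parse is lu.ze.fi.
The /z/ is in the onset of syllable 2 (/ze/).

2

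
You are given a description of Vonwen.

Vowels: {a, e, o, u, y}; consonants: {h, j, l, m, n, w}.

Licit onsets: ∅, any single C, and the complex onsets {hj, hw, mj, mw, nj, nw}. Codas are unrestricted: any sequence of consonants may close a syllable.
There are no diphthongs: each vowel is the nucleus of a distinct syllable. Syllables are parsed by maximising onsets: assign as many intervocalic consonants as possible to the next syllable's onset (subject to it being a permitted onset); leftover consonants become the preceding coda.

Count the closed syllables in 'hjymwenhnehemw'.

2

Nuclei (vowels): y, e, e, e → 4 syllables.
σ1/σ2 boundary: cluster /mw/ — /mw/ is itself a permitted onset, so the whole cluster goes right; preceding coda = ∅.
σ2/σ3 boundary: cluster /nhn/ — the longest permitted-onset suffix is /n/; onset = /n/, preceding coda = /nh/.
σ3/σ4 boundary: /h/ is a single consonant, so it becomes the next onset.
Result: hjy.mwenh.ne.hemw.
Classifying each syllable: /hjy/ (open), /mwenh/ (closed), /ne/ (open), /hemw/ (closed).
Closed syllables: 2.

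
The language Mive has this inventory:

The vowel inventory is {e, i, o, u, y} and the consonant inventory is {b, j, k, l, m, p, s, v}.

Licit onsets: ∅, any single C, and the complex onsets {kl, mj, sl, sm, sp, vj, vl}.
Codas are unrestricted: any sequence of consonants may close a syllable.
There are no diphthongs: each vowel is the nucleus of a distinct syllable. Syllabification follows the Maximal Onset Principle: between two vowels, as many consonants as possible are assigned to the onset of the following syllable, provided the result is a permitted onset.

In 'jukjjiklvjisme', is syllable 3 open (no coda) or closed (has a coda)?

Nuclei (vowels): u, i, i, e → 4 syllables.
σ1/σ2 boundary: /kjj/ splits as /kj/ + /j/ (/j/ is the longest suffix that is a licit onset).
σ2/σ3 boundary: cluster /klvj/ — the longest permitted-onset suffix is /vj/; onset = /vj/, preceding coda = /kl/.
σ3/σ4 boundary: /sm/ is a licit onset in full, so it all attaches to the next syllable.
Syllabification: jukj.jikl.vji.sme.
Syllable 3 is /vji/; it ends in its nucleus with no coda, so it is open.

open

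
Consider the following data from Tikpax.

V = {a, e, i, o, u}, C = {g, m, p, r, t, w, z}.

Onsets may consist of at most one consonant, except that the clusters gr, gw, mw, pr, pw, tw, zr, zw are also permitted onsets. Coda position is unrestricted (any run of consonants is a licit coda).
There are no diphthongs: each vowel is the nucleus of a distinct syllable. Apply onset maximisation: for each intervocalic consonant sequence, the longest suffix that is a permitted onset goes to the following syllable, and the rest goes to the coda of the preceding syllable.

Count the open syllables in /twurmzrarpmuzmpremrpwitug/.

The vowels are u, a, u, e, i, u — 6 nuclei, so 6 syllables.
Between /u/ (V1) and /a/ (V2): /rmzr/; trying suffixes from longest down, /zr/ is the first permitted one, so coda /rm/ | onset /zr/.
Between /a/ (V2) and /u/ (V3): /rpm/; trying suffixes from longest down, /m/ is the first permitted one, so coda /rp/ | onset /m/.
Between /u/ (V3) and /e/ (V4): cluster /zmpr/ — the longest permitted-onset suffix is /pr/; onset = /pr/, preceding coda = /zm/.
Between /e/ (V4) and /i/ (V5): cluster /mrpw/ — the longest permitted-onset suffix is /pw/; onset = /pw/, preceding coda = /mr/.
Between /i/ (V5) and /u/ (V6): just /t/ — single C goes to the following onset.
Result: twurm.zrarp.muzm.premr.pwi.tug.
Classifying each syllable: /twurm/ (closed), /zrarp/ (closed), /muzm/ (closed), /premr/ (closed), /pwi/ (open), /tug/ (closed).
Open syllables: 1.

1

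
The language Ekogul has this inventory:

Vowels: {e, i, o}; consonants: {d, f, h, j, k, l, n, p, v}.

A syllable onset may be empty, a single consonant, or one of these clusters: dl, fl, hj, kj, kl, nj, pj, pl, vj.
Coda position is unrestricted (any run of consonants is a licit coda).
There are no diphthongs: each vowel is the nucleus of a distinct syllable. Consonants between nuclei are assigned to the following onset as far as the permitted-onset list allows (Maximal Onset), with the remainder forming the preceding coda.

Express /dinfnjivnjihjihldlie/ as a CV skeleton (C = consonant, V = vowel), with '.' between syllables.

The vowels are i, i, i, i, i, e — 6 nuclei, so 6 syllables.
/i…i/ gap (V1→V2): /nfnj/ — longest licit onset from the right is /nj/, leaving /nf/ as coda.
/i…i/ gap (V2→V3): cluster /vnj/ — the longest permitted-onset suffix is /nj/; onset = /nj/, preceding coda = /v/.
/i…i/ gap (V3→V4): /hj/ — entire cluster is a permitted onset → onset /hj/, coda ∅.
/i…i/ gap (V4→V5): cluster /hldl/ — the longest permitted-onset suffix is /dl/; onset = /dl/, preceding coda = /hl/.
/i…e/ gap (V5→V6): nothing intervenes; syllable break is V.V.
Putting it together: dinf.njiv.nji.hjihl.dli.e.
Mapping each syllable to C/V: /dinf/ → CVCC, /njiv/ → CCVC, /nji/ → CCV, /hjihl/ → CCVCC, /dli/ → CCV, /e/ → V.

CVCC.CCVC.CCV.CCVCC.CCV.V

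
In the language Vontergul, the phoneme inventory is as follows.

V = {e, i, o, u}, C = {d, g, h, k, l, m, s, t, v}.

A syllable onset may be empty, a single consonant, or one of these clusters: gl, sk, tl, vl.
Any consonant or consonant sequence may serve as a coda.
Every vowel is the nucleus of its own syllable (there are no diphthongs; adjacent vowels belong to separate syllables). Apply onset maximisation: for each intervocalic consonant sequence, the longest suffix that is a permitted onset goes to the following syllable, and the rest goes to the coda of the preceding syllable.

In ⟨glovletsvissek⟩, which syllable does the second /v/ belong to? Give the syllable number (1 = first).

Nuclei (vowels): o, e, i, e → 4 syllables.
Between /o/ (V1) and /e/ (V2): cluster /vl/ — /vl/ is itself a permitted onset, so the whole cluster goes right; preceding coda = ∅.
Between /e/ (V2) and /i/ (V3): cluster /tsv/ — the longest permitted-onset suffix is /v/; onset = /v/, preceding coda = /ts/.
Between /i/ (V3) and /e/ (V4): /ss/ — longest licit onset from the right is /s/, leaving /s/ as coda.
Putting it together: glo.vlets.vis.sek.
The second /v/ is in the onset of syllable 3 (/vis/).

3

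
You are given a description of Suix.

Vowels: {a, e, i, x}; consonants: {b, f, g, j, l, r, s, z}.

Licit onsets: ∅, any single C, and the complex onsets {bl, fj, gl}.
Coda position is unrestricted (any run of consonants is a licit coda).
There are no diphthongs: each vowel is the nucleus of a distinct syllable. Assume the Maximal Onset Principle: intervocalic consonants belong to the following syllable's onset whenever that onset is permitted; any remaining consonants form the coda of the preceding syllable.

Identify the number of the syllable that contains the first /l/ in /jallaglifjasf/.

1

Vowels present: a, a, i, a; each is a nucleus, giving 4 syllables.
σ1/σ2 boundary: /ll/ splits as /l/ + /l/ (/l/ is the longest suffix that is a licit onset).
σ2/σ3 boundary: /gl/ — entire cluster is a permitted onset → onset /gl/, coda ∅.
σ3/σ4 boundary: /fj/ is a licit onset in full, so it all attaches to the next syllable.
Putting it together: jal.la.gli.fjasf.
The first /l/ is in the coda of syllable 1 (/jal/).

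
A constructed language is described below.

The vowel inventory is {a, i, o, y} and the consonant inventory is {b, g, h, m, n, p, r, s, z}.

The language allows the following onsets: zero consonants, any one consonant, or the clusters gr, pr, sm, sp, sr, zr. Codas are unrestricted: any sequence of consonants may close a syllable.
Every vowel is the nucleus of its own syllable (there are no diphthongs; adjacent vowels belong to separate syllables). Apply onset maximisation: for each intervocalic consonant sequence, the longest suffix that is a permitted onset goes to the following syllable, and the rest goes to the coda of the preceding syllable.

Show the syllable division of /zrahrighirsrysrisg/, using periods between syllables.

zrah.rig.hir.sry.srisg

Vowels present: a, i, i, y, i; each is a nucleus, giving 5 syllables.
Between /a/ (V1) and /i/ (V2): /hr/ splits as /h/ + /r/ (/r/ is the longest suffix that is a licit onset).
Between /i/ (V2) and /i/ (V3): /gh/; trying suffixes from longest down, /h/ is the first permitted one, so coda /g/ | onset /h/.
Between /i/ (V3) and /y/ (V4): /rsr/ — longest licit onset from the right is /sr/, leaving /r/ as coda.
Between /y/ (V4) and /i/ (V5): /sr/ is a licit onset in full, so it all attaches to the next syllable.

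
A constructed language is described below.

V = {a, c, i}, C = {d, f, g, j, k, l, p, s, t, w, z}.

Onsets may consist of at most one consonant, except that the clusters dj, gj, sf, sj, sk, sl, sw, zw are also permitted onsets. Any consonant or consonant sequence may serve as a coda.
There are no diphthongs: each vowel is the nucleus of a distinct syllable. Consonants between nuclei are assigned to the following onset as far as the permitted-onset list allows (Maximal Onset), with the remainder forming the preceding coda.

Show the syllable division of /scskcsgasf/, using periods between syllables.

sc.skcs.gasf

Vowels present: c, c, a; each is a nucleus, giving 3 syllables.
σ1/σ2 boundary: cluster /sk/ — /sk/ is itself a permitted onset, so the whole cluster goes right; preceding coda = ∅.
σ2/σ3 boundary: /sg/ — longest licit onset from the right is /g/, leaving /s/ as coda.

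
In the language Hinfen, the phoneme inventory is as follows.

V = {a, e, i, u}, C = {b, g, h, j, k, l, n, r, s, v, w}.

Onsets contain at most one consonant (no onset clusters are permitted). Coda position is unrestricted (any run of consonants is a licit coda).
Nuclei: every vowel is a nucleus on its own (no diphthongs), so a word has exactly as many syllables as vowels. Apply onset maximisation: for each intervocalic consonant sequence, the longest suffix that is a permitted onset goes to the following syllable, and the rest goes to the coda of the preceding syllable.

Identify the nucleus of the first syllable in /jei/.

The vowels are e, i — 2 nuclei, so 2 syllables.
The first nucleus (vowel 1 from the left) is /e/.

e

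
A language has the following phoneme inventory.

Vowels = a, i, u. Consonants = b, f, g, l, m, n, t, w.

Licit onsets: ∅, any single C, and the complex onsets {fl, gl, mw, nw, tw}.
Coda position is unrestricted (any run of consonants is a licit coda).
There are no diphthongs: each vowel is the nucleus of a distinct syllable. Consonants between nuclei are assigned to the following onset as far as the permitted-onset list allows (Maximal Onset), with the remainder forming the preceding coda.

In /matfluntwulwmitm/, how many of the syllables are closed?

4

Nuclei (vowels): a, u, u, i → 4 syllables.
/a…u/ gap (V1→V2): /tfl/ splits as /t/ + /fl/ (/fl/ is the longest suffix that is a licit onset).
/u…u/ gap (V2→V3): /ntw/ — longest licit onset from the right is /tw/, leaving /n/ as coda.
/u…i/ gap (V3→V4): /lwm/; trying suffixes from longest down, /m/ is the first permitted one, so coda /lw/ | onset /m/.
Putting it together: mat.flun.twulw.mitm.
Classifying each syllable: /mat/ (closed), /flun/ (closed), /twulw/ (closed), /mitm/ (closed).
Closed syllables: 4.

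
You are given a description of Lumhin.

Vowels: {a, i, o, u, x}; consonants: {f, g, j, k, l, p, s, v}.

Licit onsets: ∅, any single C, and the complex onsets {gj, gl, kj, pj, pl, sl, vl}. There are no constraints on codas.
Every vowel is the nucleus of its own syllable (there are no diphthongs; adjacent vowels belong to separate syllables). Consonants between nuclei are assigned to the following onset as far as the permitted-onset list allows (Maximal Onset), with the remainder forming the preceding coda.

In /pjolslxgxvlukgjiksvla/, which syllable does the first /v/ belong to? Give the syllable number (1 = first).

Nuclei (vowels): o, x, x, u, i, a → 6 syllables.
V1 /o/ – V2 /x/: /lsl/ splits as /l/ + /sl/ (/sl/ is the longest suffix that is a licit onset).
V2 /x/ – V3 /x/: /g/ → onset of the next syllable (single consonants are always licit onsets).
V3 /x/ – V4 /u/: /vl/ — entire cluster is a permitted onset → onset /vl/, coda ∅.
V4 /u/ – V5 /i/: /kgj/ — longest licit onset from the right is /gj/, leaving /k/ as coda.
V5 /i/ – V6 /a/: /ksvl/ splits as /ks/ + /vl/ (/vl/ is the longest suffix that is a licit onset).
Syllabification: pjol.slx.gx.vluk.gjiks.vla.
The first /v/ is in the onset of syllable 4 (/vluk/).

4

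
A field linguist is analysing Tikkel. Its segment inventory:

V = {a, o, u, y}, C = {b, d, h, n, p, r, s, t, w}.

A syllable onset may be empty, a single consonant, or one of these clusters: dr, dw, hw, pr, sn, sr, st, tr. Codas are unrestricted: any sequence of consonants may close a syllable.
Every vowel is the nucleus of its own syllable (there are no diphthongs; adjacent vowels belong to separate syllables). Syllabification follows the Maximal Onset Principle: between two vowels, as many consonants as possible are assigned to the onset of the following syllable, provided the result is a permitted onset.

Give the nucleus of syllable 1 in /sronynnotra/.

o

Nuclei (vowels): o, y, o, a → 4 syllables.
The first nucleus (vowel 1 from the left) is /o/.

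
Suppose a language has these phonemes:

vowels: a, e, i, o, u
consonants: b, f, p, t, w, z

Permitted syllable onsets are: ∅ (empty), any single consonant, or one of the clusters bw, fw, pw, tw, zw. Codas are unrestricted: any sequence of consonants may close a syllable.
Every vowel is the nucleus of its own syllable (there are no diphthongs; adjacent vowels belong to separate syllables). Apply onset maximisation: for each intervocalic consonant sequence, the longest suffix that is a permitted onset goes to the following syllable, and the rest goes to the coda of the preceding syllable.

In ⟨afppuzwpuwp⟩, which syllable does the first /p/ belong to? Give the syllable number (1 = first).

The vowels are a, u, u — 3 nuclei, so 3 syllables.
V1 /a/ – V2 /u/: /fpp/ — longest licit onset from the right is /p/, leaving /fp/ as coda.
V2 /u/ – V3 /u/: cluster /zwp/ — the longest permitted-onset suffix is /p/; onset = /p/, preceding coda = /zw/.
Result: afp.puzw.puwp.
The first /p/ is in the coda of syllable 1 (/afp/).

1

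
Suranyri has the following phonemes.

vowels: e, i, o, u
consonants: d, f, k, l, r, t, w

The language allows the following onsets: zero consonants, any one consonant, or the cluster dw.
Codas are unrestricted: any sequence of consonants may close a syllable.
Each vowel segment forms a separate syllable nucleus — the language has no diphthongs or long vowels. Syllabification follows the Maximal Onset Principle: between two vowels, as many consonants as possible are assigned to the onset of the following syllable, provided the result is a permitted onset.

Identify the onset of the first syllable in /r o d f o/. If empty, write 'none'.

r

The vowels are o, o — 2 nuclei, so 2 syllables.
Between /o/ (V1) and /o/ (V2): /df/; trying suffixes from longest down, /f/ is the first permitted one, so coda /d/ | onset /f/.
Result: rod.fo.
Syllable 1 is /rod/: onset /r/, nucleus /o/, coda /d/.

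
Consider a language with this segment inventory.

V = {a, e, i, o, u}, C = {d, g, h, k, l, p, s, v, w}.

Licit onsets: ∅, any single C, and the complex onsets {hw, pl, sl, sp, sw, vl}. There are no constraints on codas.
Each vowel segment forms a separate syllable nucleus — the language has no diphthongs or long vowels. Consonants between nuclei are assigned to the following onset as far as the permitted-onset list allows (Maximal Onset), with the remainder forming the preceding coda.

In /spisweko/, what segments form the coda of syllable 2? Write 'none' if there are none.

none

Vowels present: i, e, o; each is a nucleus, giving 3 syllables.
σ1/σ2 boundary: /sw/ — entire cluster is a permitted onset → onset /sw/, coda ∅.
σ2/σ3 boundary: just /k/ — single C goes to the following onset.
Result: spi.swe.ko.
Syllable 2 is /swe/: onset /sw/, nucleus /e/, coda ∅.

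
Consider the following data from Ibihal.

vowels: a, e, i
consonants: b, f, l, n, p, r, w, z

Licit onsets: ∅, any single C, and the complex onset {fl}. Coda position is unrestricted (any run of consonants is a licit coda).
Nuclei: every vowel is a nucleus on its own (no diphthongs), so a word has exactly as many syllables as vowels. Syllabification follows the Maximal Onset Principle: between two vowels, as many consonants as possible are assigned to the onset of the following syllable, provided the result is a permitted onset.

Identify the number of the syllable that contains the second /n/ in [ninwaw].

The vowels are i, a — 2 nuclei, so 2 syllables.
Between /i/ (V1) and /a/ (V2): /nw/ — longest licit onset from the right is /w/, leaving /n/ as coda.
So the parse is nin.waw.
The second /n/ is in the coda of syllable 1 (/nin/).

1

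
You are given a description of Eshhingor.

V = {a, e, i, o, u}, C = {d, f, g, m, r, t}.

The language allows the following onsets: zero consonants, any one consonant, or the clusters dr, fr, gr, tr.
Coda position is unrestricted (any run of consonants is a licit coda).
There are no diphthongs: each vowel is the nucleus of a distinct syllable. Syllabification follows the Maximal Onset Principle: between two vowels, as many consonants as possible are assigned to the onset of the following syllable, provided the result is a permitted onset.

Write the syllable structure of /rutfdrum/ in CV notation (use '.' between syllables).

CVCC.CCVC

The vowels are u, u — 2 nuclei, so 2 syllables.
Between /u/ (V1) and /u/ (V2): /tfdr/; trying suffixes from longest down, /dr/ is the first permitted one, so coda /tf/ | onset /dr/.
Result: rutf.drum.
Mapping each syllable to C/V: /rutf/ → CVCC, /drum/ → CCVC.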